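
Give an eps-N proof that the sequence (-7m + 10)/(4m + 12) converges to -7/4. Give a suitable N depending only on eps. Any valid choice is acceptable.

N = (31/4)/eps

Let eps > 0. For m ≥ 1, |(-7m + 10)/(4m + 12) + 7/4| = |124|/(4(4m + 12)) = 124/(4(4m + 12)).
Since 4m + 12 ≥ 4m for m ≥ 1, this is ≤ 124/(4·4m) = (31/4)/m.
So |(-7m + 10)/(4m + 12) + 7/4| < eps whenever m > (31/4)/eps.
Take N = (31/4)/eps. If m > N then |(-7m + 10)/(4m + 12) + 7/4| ≤ (31/4)/m < eps.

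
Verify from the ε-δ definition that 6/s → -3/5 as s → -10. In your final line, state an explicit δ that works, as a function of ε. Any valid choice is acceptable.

δ = min(5, (25/3)ε)

Fix ε > 0. We seek δ > 0 such that 0 < |s + 10| < δ implies |6/s + 3/5| < ε.
|6/s + 3/5| = 6·|-10 − s|/(10·|s|) = 6|s + 10|/(10|s|).
Require δ ≤ 5 so that |s| > 10 − 5 = 5, hence 10|s| > 50.
Then |6/s + 3/5| < 6|s + 10|/50, which is < ε when |s + 10| < (25/3)ε.
Take δ = min(5, (25/3)ε). Then 0 < |s + 10| < δ gives both |s + 10| < 5 and |s + 10| < (25/3)ε, so |6/s + 3/5| < ε.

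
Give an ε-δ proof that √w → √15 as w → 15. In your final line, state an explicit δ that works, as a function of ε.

δ = min(15, √15·ε)

Fix ε > 0. We want δ > 0 such that 0 < |w − 15| < δ implies |√w − √15| < ε.
Rationalise: √w − √15 = (w − 15)/(√w + √15), so |√w − √15| = |w − 15|/(√w + √15).
Restrict δ ≤ 15 so that |w − 15| < 15 forces w > 0, and then √w + √15 > √15.
Hence |√w − √15| < |w − 15|/√15, which is < ε once |w − 15| < √15·ε.
Take δ = min(15, √15·ε). If 0 < |w − 15| < δ then w > 0 and |√w − √15| < |w − 15|/√15 < ε.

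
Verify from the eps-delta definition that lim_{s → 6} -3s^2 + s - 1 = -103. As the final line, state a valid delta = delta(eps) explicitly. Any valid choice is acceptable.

delta = min(1, eps/38)

Let eps > 0 be given. We want delta > 0 such that 0 < |s − 6| < delta implies |(-3s^2 + s - 1) + 103| < eps.
(-3s^2 + s - 1) + 103 = -3s^2 + s + 102 = (s − 6)(-3s - 17).
So |(-3s^2 + s - 1) + 103| = |s − 6|·|-3s - 17|.
Assume first that |s − 6| < 1, so |s| < 7. Then |-3s - 17| ≤ 3·7 + 17 = 38.
Hence |(-3s^2 + s - 1) + 103| ≤ 38|s − 6| < eps provided |s − 6| < eps/38.
Take delta = min(1, eps/38). Then 0 < |s − 6| < delta gives both |s − 6| < 1 and |s − 6| < eps/38, so |(-3s^2 + s - 1) + 103| < eps.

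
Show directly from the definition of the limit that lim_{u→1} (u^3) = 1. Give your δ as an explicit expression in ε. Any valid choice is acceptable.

δ = min(1, ε/7)

Suppose ε > 0. We seek δ > 0 with 0 < |u − 1| < δ ⇒ |u^3 − 1| < ε.
Factor: u^3 − 1 = (u − 1)(u^2 + u + 1), so |u^3 − 1| = |u − 1|·|u^2 + u + 1|.
Impose δ ≤ 1 so that |u| < 2; then |u^2 + u + 1| ≤ 7.
Hence |u^3 − 1| ≤ 7|u − 1|, which is < ε once |u − 1| < ε/7.
Take δ = min(1, ε/7). If 0 < |u − 1| < δ then both bounds hold and |u^3 − 1| ≤ 7|u − 1| < 7·(ε/7) = ε.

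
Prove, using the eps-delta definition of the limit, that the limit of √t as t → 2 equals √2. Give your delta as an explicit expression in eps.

delta = min(2, √2·eps)

Let eps > 0 be given. We want delta > 0 such that 0 < |t − 2| < delta implies |√t − √2| < eps.
Rationalise: √t − √2 = (t − 2)/(√t + √2), so |√t − √2| = |t − 2|/(√t + √2).
Restrict delta ≤ 2 so that |t − 2| < 2 forces t > 0, and then √t + √2 > √2.
Hence |√t − √2| < |t − 2|/√2, which is < eps once |t − 2| < √2·eps.
Take delta = min(2, √2·eps). If 0 < |t − 2| < delta then t > 0 and |√t − √2| < |t − 2|/√2 < eps.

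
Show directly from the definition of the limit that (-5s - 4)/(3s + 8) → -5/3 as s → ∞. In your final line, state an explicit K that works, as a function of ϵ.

Let ϵ > 0 be given. We seek K > 0 such that s > K implies |(-5s - 4)/(3s + 8) + 5/3| < ϵ.
(-5s - 4)/(3s + 8) + 5/3 = (3(-5s - 4) − (-5)(3s + 8)) / (3(3s + 8)) = 28/(3(3s + 8)).
For s > 0 we have 3s + 8 > 3s, so |(-5s - 4)/(3s + 8) + 5/3| = 28/(3(3s + 8)) < 28/(3·3s) = (28/9)/s.
Thus |(-5s - 4)/(3s + 8) + 5/3| < ϵ whenever s > (28/9)/ϵ.
Take K = (28/9)/ϵ. If s > K then |(-5s - 4)/(3s + 8) + 5/3| < (28/9)/s < ϵ.

K = (28/9)/ϵ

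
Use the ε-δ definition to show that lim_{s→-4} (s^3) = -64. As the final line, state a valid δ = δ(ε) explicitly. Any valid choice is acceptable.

δ = min(1, ε/61)

Let ε > 0 be given. We seek δ > 0 with 0 < |s + 4| < δ ⇒ |s^3 + 64| < ε.
Factor: s^3 + 64 = (s + 4)(s^2 - 4s + 16), so |s^3 + 64| = |s + 4|·|s^2 - 4s + 16|.
Impose δ ≤ 1 so that |s| < 5; then |s^2 - 4s + 16| ≤ 61.
Hence |s^3 + 64| ≤ 61|s + 4|, which is < ε once |s + 4| < ε/61.
Take δ = min(1, ε/61). If 0 < |s + 4| < δ then both bounds hold and |s^3 + 64| ≤ 61|s + 4| < 61·(ε/61) = ε.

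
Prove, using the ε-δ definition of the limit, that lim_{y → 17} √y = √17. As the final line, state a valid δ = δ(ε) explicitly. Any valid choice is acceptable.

δ = min(17, √17·ε)

Let ε > 0. We want δ > 0 such that 0 < |y − 17| < δ implies |√y − √17| < ε.
Multiplying by the conjugate, |√y − √17| = |y − 17|/(√y + √17).
Restrict δ ≤ 17 so that |y − 17| < 17 forces y > 0, and then √y + √17 > √17.
Hence |√y − √17| < |y − 17|/√17, which is < ε once |y − 17| < √17·ε.
Take δ = min(17, √17·ε). If 0 < |y − 17| < δ then y > 0 and |√y − √17| < |y − 17|/√17 < ε.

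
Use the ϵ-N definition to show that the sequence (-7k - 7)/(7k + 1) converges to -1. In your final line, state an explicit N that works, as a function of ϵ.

N = (6/7)/ϵ

Let ϵ > 0. For k ≥ 1, |(-7k - 7)/(7k + 1) + 1| = |-42|/(7(7k + 1)) = 42/(7(7k + 1)).
Since 7k + 1 ≥ 7k for k ≥ 1, this is ≤ 42/(7·7k) = (6/7)/k.
So |(-7k - 7)/(7k + 1) + 1| < ϵ whenever k > (6/7)/ϵ.
Take N = (6/7)/ϵ. If k > N then |(-7k - 7)/(7k + 1) + 1| ≤ (6/7)/k < ϵ.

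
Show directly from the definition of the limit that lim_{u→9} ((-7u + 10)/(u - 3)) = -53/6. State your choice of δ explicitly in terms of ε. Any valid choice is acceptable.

Let ε > 0. We want δ > 0 with 0 < |u − 9| < δ ⇒ |(-7u + 10)/(u - 3) + 53/6| < ε.
Combining over a common denominator, (-7u + 10)/(u - 3) + 53/6 = [(-7u + 10)·6 − (-53)·(u - 3)] / [6·(u - 3)] = 11(u − 9) / (6(u - 3)).
So |(-7u + 10)/(u - 3) + 53/6| = 11|u − 9| / (6·|u − 3|).
Restrict δ ≤ 3. Then |u − 9| < 3 gives |u − 3| = |(u − 9) + 6| ≥ 6 − 3 = 3.
Hence |(-7u + 10)/(u - 3) + 53/6| < 11|u − 9|/(6·3) = (11/18)|u − 9|, which is < ε once |u − 9| < (18/11)ε.
Take δ = min(3, (18/11)ε). Then 0 < |u − 9| < δ forces both bounds, so |(-7u + 10)/(u - 3) + 53/6| < ε.

δ = min(3, (18/11)ε)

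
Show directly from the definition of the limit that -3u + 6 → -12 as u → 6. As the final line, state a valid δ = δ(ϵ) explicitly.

δ = ϵ/3

Let ϵ > 0. We need δ > 0 so that 0 < |u − 6| < δ implies |(-3u + 6) + 12| < ϵ.
|(-3u + 6) + 12| = |-3u + 18| = 3|u − 6|.
So 3|u − 6| < ϵ exactly when |u − 6| < ϵ/3.
Take δ = ϵ/3. If 0 < |u − 6| < δ then |(-3u + 6) + 12| = 3|u − 6| < 3·(ϵ/3) = ϵ.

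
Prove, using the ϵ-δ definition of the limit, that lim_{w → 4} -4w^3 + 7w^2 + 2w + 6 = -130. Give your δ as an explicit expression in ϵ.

δ = min(1, ϵ/179)

Fix ϵ > 0. We want δ > 0 such that 0 < |w − 4| < δ implies |(-4w^3 + 7w^2 + 2w + 6) + 130| < ϵ.
(-4w^3 + 7w^2 + 2w + 6) + 130 = -4w^3 + 7w^2 + 2w + 136 = (w − 4)(-4w^2 - 9w - 34).
So |(-4w^3 + 7w^2 + 2w + 6) + 130| = |w − 4|·|-4w^2 - 9w - 34|.
Require δ ≤ 1. Then |w − 4| < 1 gives |w| < 5, and by the triangle inequality |-4w^2 - 9w - 34| ≤ 4·5^2 + 9·5 + 34 = 179.
Hence |(-4w^3 + 7w^2 + 2w + 6) + 130| ≤ 179|w − 4| < ϵ provided |w − 4| < ϵ/179.
Choosing δ = min(1, ϵ/179) ensures both conditions, hence |(-4w^3 + 7w^2 + 2w + 6) + 130| < ϵ.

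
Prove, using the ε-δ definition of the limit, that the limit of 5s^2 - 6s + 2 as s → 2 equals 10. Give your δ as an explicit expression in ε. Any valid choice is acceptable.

Suppose ε > 0. We want δ > 0 such that 0 < |s − 2| < δ implies |(5s^2 - 6s + 2) − 10| < ε.
(5s^2 - 6s + 2) − 10 = 5s^2 - 6s - 8 = (s − 2)(5s + 4).
So |(5s^2 - 6s + 2) − 10| = |s − 2|·|5s + 4|.
Require δ ≤ 2. Then |s − 2| < 2 gives |s| < 4, and by the triangle inequality |5s + 4| ≤ 5·4 + 4 = 24.
Hence |(5s^2 - 6s + 2) − 10| ≤ 24|s − 2| < ε provided |s − 2| < ε/24.
Choosing δ = min(2, ε/24) ensures both conditions, hence |(5s^2 - 6s + 2) − 10| < ε.

δ = min(2, ε/24)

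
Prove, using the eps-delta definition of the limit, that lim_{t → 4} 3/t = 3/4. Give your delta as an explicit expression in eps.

Let eps > 0 be given. We seek delta > 0 such that 0 < |t − 4| < delta implies |3/t − (3/4)| < eps.
|3/t − (3/4)| = 3·|4 − t|/(4·|t|) = 3|t − 4|/(4|t|).
Restrict delta ≤ 2. Then |t − 4| < 2 gives |t| > 2, so 4|t| > 8.
Then |3/t − (3/4)| < 3|t − 4|/8, which is < eps when |t − 4| < (8/3)eps.
Take delta = min(2, (8/3)eps). Then 0 < |t − 4| < delta gives both |t − 4| < 2 and |t − 4| < (8/3)eps, so |3/t − (3/4)| < eps.

delta = min(2, (8/3)eps)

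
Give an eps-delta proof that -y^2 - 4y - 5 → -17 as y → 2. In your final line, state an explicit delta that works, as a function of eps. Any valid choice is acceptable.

delta = min(1, eps/9)

Let eps > 0 be given. We want delta > 0 such that 0 < |y − 2| < delta implies |(-y^2 - 4y - 5) + 17| < eps.
(-y^2 - 4y - 5) + 17 = -y^2 - 4y + 12 = (y − 2)(-y - 6).
So |(-y^2 - 4y - 5) + 17| = |y − 2|·|-y - 6|.
Require delta ≤ 1. Then |y − 2| < 1 gives |y| < 3, and by the triangle inequality |-y - 6| ≤ 3 + 6 = 9.
Hence |(-y^2 - 4y - 5) + 17| ≤ 9|y − 2| < eps provided |y − 2| < eps/9.
Take delta = min(1, eps/9). Then 0 < |y − 2| < delta gives both |y − 2| < 1 and |y − 2| < eps/9, so |(-y^2 - 4y - 5) + 17| < eps.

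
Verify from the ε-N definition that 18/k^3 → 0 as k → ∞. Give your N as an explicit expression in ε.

Let ε > 0 be given. For k ≥ 1, |18/k^3 − 0| = 18/k^3.
18/k^3 < ε ⇔ k^3 > 18/ε ⇔ k > (18/ε)^{1/3}.
Take N = (18/ε)^{1/3}. Then k > N implies 18/k^3 < ε.

N = (18/ε)^{1/3}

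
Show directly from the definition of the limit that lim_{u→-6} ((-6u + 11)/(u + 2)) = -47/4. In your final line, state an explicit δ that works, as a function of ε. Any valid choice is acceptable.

δ = min(2, (8/23)ε)

Fix ε > 0. We want δ > 0 with 0 < |u + 6| < δ ⇒ |(-6u + 11)/(u + 2) + 47/4| < ε.
Combining over a common denominator, (-6u + 11)/(u + 2) + 47/4 = [(-6u + 11)·(-4) − 47·(u + 2)] / [(-4)·(u + 2)] = -23(u + 6) / ((-4)(u + 2)).
So |(-6u + 11)/(u + 2) + 47/4| = 23|u + 6| / (4·|u + 2|).
Require δ ≤ 2, so |u + 2| ≥ |-4| − |u + 6| > 4 − 2 = 2.
Hence |(-6u + 11)/(u + 2) + 47/4| < 23|u + 6|/(4·2) = (23/8)|u + 6|, which is < ε once |u + 6| < (8/23)ε.
Take δ = min(2, (8/23)ε). Then 0 < |u + 6| < δ forces both bounds, so |(-6u + 11)/(u + 2) + 47/4| < ε.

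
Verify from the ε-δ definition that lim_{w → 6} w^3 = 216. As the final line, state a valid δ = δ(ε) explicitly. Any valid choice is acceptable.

Let ε > 0 be given. We seek δ > 0 with 0 < |w − 6| < δ ⇒ |w^3 − 216| < ε.
Factor: w^3 − 216 = (w − 6)(w^2 + 6w + 36), so |w^3 − 216| = |w − 6|·|w^2 + 6w + 36|.
Impose δ ≤ 2 so that |w| < 8; then |w^2 + 6w + 36| ≤ 148.
Hence |w^3 − 216| ≤ 148|w − 6|, which is < ε once |w − 6| < ε/148.
Take δ = min(2, ε/148). If 0 < |w − 6| < δ then both bounds hold and |w^3 − 216| ≤ 148|w − 6| < 148·(ε/148) = ε.

δ = min(2, ε/148)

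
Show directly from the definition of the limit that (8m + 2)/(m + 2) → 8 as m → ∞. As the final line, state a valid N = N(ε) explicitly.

N = 14/ε

Let ε > 0 be given. For m ≥ 1, |(8m + 2)/(m + 2) − 8| = |-14|/((m + 2)) = 14/((m + 2)).
Since m + 2 ≥ m for m ≥ 1, this is ≤ 14/(m) = 14/m.
So |(8m + 2)/(m + 2) − 8| < ε whenever m > 14/ε.
Take N = 14/ε. If m > N then |(8m + 2)/(m + 2) − 8| ≤ 14/m < ε.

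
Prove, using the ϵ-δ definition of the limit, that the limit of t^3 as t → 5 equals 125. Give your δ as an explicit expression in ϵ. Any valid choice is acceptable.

δ = min(1, ϵ/91)

Let ϵ > 0 be given. We seek δ > 0 with 0 < |t − 5| < δ ⇒ |t^3 − 125| < ϵ.
Factor: t^3 − 125 = (t − 5)(t^2 + 5t + 25), so |t^3 − 125| = |t − 5|·|t^2 + 5t + 25|.
Impose δ ≤ 1 so that |t| < 6; then |t^2 + 5t + 25| ≤ 91.
Hence |t^3 − 125| ≤ 91|t − 5|, which is < ϵ once |t − 5| < ϵ/91.
Take δ = min(1, ϵ/91). If 0 < |t − 5| < δ then both bounds hold and |t^3 − 125| ≤ 91|t − 5| < 91·(ϵ/91) = ϵ.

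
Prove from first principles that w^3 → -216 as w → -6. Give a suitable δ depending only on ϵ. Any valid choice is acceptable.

δ = min(1, ϵ/127)

Let ϵ > 0. We seek δ > 0 with 0 < |w + 6| < δ ⇒ |w^3 + 216| < ϵ.
Factor: w^3 + 216 = (w + 6)(w^2 - 6w + 36), so |w^3 + 216| = |w + 6|·|w^2 - 6w + 36|.
Restrict δ ≤ 1. Then |w + 6| < 1 gives |w| < 7, so by the triangle inequality |w^2 - 6w + 36| ≤ 7^2 + 6·7 + 36 = 127.
Hence |w^3 + 216| ≤ 127|w + 6|, which is < ϵ once |w + 6| < ϵ/127.
Take δ = min(1, ϵ/127). If 0 < |w + 6| < δ then both bounds hold and |w^3 + 216| ≤ 127|w + 6| < 127·(ϵ/127) = ϵ.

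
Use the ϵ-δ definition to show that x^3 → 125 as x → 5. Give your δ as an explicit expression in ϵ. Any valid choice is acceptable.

δ = min(1, ϵ/91)

Let ϵ > 0. We seek δ > 0 with 0 < |x − 5| < δ ⇒ |x^3 − 125| < ϵ.
Factor: x^3 − 125 = (x − 5)(x^2 + 5x + 25), so |x^3 − 125| = |x − 5|·|x^2 + 5x + 25|.
Restrict δ ≤ 1. Then |x − 5| < 1 gives |x| < 6, so by the triangle inequality |x^2 + 5x + 25| ≤ 6^2 + 5·6 + 25 = 91.
Hence |x^3 − 125| ≤ 91|x − 5|, which is < ϵ once |x − 5| < ϵ/91.
Take δ = min(1, ϵ/91). If 0 < |x − 5| < δ then both bounds hold and |x^3 − 125| ≤ 91|x − 5| < 91·(ϵ/91) = ϵ.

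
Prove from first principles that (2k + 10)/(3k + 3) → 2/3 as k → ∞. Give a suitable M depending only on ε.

Fix ε > 0. For k ≥ 1, |(2k + 10)/(3k + 3) − (2/3)| = |24|/(3(3k + 3)) = 24/(3(3k + 3)).
Since 3k + 3 ≥ 3k for k ≥ 1, this is ≤ 24/(3·3k) = (8/3)/k.
So |(2k + 10)/(3k + 3) − (2/3)| < ε whenever k > (8/3)/ε.
Take M = (8/3)/ε. If k > M then |(2k + 10)/(3k + 3) − (2/3)| ≤ (8/3)/k < ε.

M = (8/3)/ε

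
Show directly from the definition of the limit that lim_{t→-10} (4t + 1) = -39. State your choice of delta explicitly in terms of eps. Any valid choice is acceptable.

delta = eps/4

Let eps > 0. We need delta > 0 so that 0 < |t + 10| < delta implies |(4t + 1) + 39| < eps.
Since (4t + 1) + 39 = 4(t + 10), we have |(4t + 1) + 39| = 4|t + 10|.
So 4|t + 10| < eps exactly when |t + 10| < eps/4.
Choosing delta = eps/4 gives |(4t + 1) + 39| = 4|t + 10| < eps whenever |t + 10| < delta.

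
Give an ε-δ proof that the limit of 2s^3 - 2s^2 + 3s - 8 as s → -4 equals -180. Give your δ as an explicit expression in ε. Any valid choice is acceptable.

Let ε > 0 be given. We want δ > 0 such that 0 < |s + 4| < δ implies |(2s^3 - 2s^2 + 3s - 8) + 180| < ε.
(2s^3 - 2s^2 + 3s - 8) + 180 = 2s^3 - 2s^2 + 3s + 172 = (s + 4)(2s^2 - 10s + 43).
So |(2s^3 - 2s^2 + 3s - 8) + 180| = |s + 4|·|2s^2 - 10s + 43|.
Require δ ≤ 1. Then |s + 4| < 1 gives |s| < 5, and by the triangle inequality |2s^2 - 10s + 43| ≤ 2·5^2 + 10·5 + 43 = 143.
Hence |(2s^3 - 2s^2 + 3s - 8) + 180| ≤ 143|s + 4| < ε provided |s + 4| < ε/143.
Choosing δ = min(1, ε/143) ensures both conditions, hence |(2s^3 - 2s^2 + 3s - 8) + 180| < ε.

δ = min(1, ε/143)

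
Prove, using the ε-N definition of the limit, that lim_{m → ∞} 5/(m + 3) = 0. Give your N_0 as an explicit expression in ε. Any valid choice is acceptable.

Let ε > 0. For m ≥ 1, |5/(m + 3) − 0| = 5/(m + 3) ≤ 5/m.
We need 5/m < ε, i.e. m > 5/ε.
Take N_0 = 5/ε. If m > N_0 then |5/(m + 3)| ≤ 5/m < ε.

N_0 = 5/ε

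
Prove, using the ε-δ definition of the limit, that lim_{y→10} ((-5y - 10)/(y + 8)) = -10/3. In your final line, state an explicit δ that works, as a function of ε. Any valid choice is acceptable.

Let ε > 0. We want δ > 0 with 0 < |y − 10| < δ ⇒ |(-5y - 10)/(y + 8) + 10/3| < ε.
Combining over a common denominator, (-5y - 10)/(y + 8) + 10/3 = [(-5y - 10)·18 − (-60)·(y + 8)] / [18·(y + 8)] = -30(y − 10) / (18(y + 8)).
So |(-5y - 10)/(y + 8) + 10/3| = 30|y − 10| / (18·|y + 8|).
Require δ ≤ 9, so |y + 8| ≥ |18| − |y − 10| > 18 − 9 = 9.
Hence |(-5y - 10)/(y + 8) + 10/3| < 30|y − 10|/(18·9) = (5/27)|y − 10|, which is < ε once |y − 10| < (27/5)ε.
Take δ = min(9, (27/5)ε). Then 0 < |y − 10| < δ forces both bounds, so |(-5y - 10)/(y + 8) + 10/3| < ε.

δ = min(9, (27/5)ε)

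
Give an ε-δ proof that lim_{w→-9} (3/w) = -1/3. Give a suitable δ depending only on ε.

Suppose ε > 0. We seek δ > 0 such that 0 < |w + 9| < δ implies |3/w + 1/3| < ε.
|3/w + 1/3| = 3·|-9 − w|/(9·|w|) = 3|w + 9|/(9|w|).
Restrict δ ≤ 9/2. Then |w + 9| < 9/2 gives |w| > 9/2, so 9|w| > 81/2.
Then |3/w + 1/3| < 3|w + 9|/(81/2), which is < ε when |w + 9| < (27/2)ε.
Take δ = min(9/2, (27/2)ε). Then 0 < |w + 9| < δ gives both |w + 9| < 9/2 and |w + 9| < (27/2)ε, so |3/w + 1/3| < ε.

δ = min(9/2, (27/2)ε)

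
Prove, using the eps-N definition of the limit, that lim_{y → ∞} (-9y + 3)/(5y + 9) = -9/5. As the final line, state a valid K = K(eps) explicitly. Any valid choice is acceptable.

K = (96/25)/eps

Suppose eps > 0. We seek K > 0 such that y > K implies |(-9y + 3)/(5y + 9) + 9/5| < eps.
(-9y + 3)/(5y + 9) + 9/5 = (5(-9y + 3) − (-9)(5y + 9)) / (5(5y + 9)) = 96/(5(5y + 9)).
For y > 0 we have 5y + 9 > 5y, so |(-9y + 3)/(5y + 9) + 9/5| = 96/(5(5y + 9)) < 96/(5·5y) = (96/25)/y.
Thus |(-9y + 3)/(5y + 9) + 9/5| < eps whenever y > (96/25)/eps.
Take K = (96/25)/eps. If y > K then |(-9y + 3)/(5y + 9) + 9/5| < (96/25)/y < eps.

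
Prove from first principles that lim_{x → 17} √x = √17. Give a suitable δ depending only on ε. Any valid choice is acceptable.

δ = min(17, √17·ε)

Suppose ε > 0. We want δ > 0 such that 0 < |x − 17| < δ implies |√x − √17| < ε.
Multiplying by the conjugate, |√x − √17| = |x − 17|/(√x + √17).
Restrict δ ≤ 17 so that |x − 17| < 17 forces x > 0, and then √x + √17 > √17.
Hence |√x − √17| < |x − 17|/√17, which is < ε once |x − 17| < √17·ε.
Take δ = min(17, √17·ε). If 0 < |x − 17| < δ then x > 0 and |√x − √17| < |x − 17|/√17 < ε.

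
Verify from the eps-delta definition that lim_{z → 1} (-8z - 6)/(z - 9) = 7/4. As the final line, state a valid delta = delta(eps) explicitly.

Let eps > 0. We want delta > 0 with 0 < |z − 1| < delta ⇒ |(-8z - 6)/(z - 9) − (7/4)| < eps.
Combining over a common denominator, (-8z - 6)/(z - 9) − (7/4) = [(-8z - 6)·(-8) − (-14)·(z - 9)] / [(-8)·(z - 9)] = 78(z − 1) / ((-8)(z - 9)).
So |(-8z - 6)/(z - 9) − (7/4)| = 78|z − 1| / (8·|z − 9|).
Require delta ≤ 4, so |z − 9| ≥ |-8| − |z − 1| > 8 − 4 = 4.
Hence |(-8z - 6)/(z - 9) − (7/4)| < 78|z − 1|/(8·4) = (39/16)|z − 1|, which is < eps once |z − 1| < (16/39)eps.
Take delta = min(4, (16/39)eps). Then 0 < |z − 1| < delta forces both bounds, so |(-8z - 6)/(z - 9) − (7/4)| < eps.

delta = min(4, (16/39)eps)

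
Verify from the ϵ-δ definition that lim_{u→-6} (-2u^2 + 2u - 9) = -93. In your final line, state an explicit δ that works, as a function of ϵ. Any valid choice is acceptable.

Let ϵ > 0 be given. We want δ > 0 such that 0 < |u + 6| < δ implies |(-2u^2 + 2u - 9) + 93| < ϵ.
(-2u^2 + 2u - 9) + 93 = -2u^2 + 2u + 84 = (u + 6)(-2u + 14).
So |(-2u^2 + 2u - 9) + 93| = |u + 6|·|-2u + 14|.
Require δ ≤ 1. Then |u + 6| < 1 gives |u| < 7, and by the triangle inequality |-2u + 14| ≤ 2·7 + 14 = 28.
Hence |(-2u^2 + 2u - 9) + 93| ≤ 28|u + 6| < ϵ provided |u + 6| < ϵ/28.
Choosing δ = min(1, ϵ/28) ensures both conditions, hence |(-2u^2 + 2u - 9) + 93| < ϵ.

δ = min(1, ϵ/28)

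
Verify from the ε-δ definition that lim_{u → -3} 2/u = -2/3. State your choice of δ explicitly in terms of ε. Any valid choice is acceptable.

δ = min(3/2, (9/4)ε)

Suppose ε > 0. We seek δ > 0 such that 0 < |u + 3| < δ implies |2/u + 2/3| < ε.
|2/u + 2/3| = 2·|-3 − u|/(3·|u|) = 2|u + 3|/(3|u|).
Require δ ≤ 3/2 so that |u| > 3 − 3/2 = 3/2, hence 3|u| > 9/2.
Then |2/u + 2/3| < 2|u + 3|/(9/2), which is < ε when |u + 3| < (9/4)ε.
Take δ = min(3/2, (9/4)ε). Then 0 < |u + 3| < δ gives both |u + 3| < 3/2 and |u + 3| < (9/4)ε, so |2/u + 2/3| < ε.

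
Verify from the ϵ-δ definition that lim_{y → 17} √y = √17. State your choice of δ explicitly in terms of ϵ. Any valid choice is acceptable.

Fix ϵ > 0. We want δ > 0 such that 0 < |y − 17| < δ implies |√y − √17| < ϵ.
Rationalise: √y − √17 = (y − 17)/(√y + √17), so |√y − √17| = |y − 17|/(√y + √17).
Restrict δ ≤ 17 so that |y − 17| < 17 forces y > 0, and then √y + √17 > √17.
Hence |√y − √17| < |y − 17|/√17, which is < ϵ once |y − 17| < √17·ϵ.
Take δ = min(17, √17·ϵ). If 0 < |y − 17| < δ then y > 0 and |√y − √17| < |y − 17|/√17 < ϵ.

δ = min(17, √17·ϵ)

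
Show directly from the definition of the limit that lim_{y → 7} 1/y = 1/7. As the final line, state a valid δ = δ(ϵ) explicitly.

δ = min(7/2, (49/2)ϵ)

Let ϵ > 0. We seek δ > 0 such that 0 < |y − 7| < δ implies |1/y − (1/7)| < ϵ.
|1/y − (1/7)| = |7 − y|/(7·|y|) = |y − 7|/(7|y|).
Restrict δ ≤ 7/2. Then |y − 7| < 7/2 gives |y| > 7/2, so 7|y| > 49/2.
Then |1/y − (1/7)| < |y − 7|/(49/2), which is < ϵ when |y − 7| < (49/2)ϵ.
Take δ = min(7/2, (49/2)ϵ). Then 0 < |y − 7| < δ gives both |y − 7| < 7/2 and |y − 7| < (49/2)ϵ, so |1/y − (1/7)| < ϵ.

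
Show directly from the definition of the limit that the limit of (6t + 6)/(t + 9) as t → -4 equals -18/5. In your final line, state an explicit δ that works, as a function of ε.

Suppose ε > 0. We want δ > 0 with 0 < |t + 4| < δ ⇒ |(6t + 6)/(t + 9) + 18/5| < ε.
Combining over a common denominator, (6t + 6)/(t + 9) + 18/5 = [(6t + 6)·5 − (-18)·(t + 9)] / [5·(t + 9)] = 48(t + 4) / (5(t + 9)).
So |(6t + 6)/(t + 9) + 18/5| = 48|t + 4| / (5·|t + 9|).
Require δ ≤ 5/2, so |t + 9| ≥ |5| − |t + 4| > 5 − 5/2 = 5/2.
Hence |(6t + 6)/(t + 9) + 18/5| < 48|t + 4|/(5·(5/2)) = (96/25)|t + 4|, which is < ε once |t + 4| < (25/96)ε.
Take δ = min(5/2, (25/96)ε). Then 0 < |t + 4| < δ forces both bounds, so |(6t + 6)/(t + 9) + 18/5| < ε.

δ = min(5/2, (25/96)ε)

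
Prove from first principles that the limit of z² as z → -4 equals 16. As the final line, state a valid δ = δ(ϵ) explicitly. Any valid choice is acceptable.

Let ϵ > 0. We seek δ > 0 with 0 < |z + 4| < δ ⇒ |z² − 16| < ϵ.
Factor: z² − 16 = (z + 4)(z - 4), so |z² − 16| = |z + 4|·|z - 4|.
Restrict δ ≤ 1. Then |z + 4| < 1 gives |z| < 5, so by the triangle inequality |z - 4| ≤ 5 + 4 = 9.
Hence |z² − 16| ≤ 9|z + 4|, which is < ϵ once |z + 4| < ϵ/9.
Take δ = min(1, ϵ/9). If 0 < |z + 4| < δ then both bounds hold and |z² − 16| ≤ 9|z + 4| < 9·(ϵ/9) = ϵ.

δ = min(1, ϵ/9)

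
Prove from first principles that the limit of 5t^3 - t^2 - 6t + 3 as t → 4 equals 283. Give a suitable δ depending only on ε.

δ = min(1, ε/290)

Fix ε > 0. We want δ > 0 such that 0 < |t − 4| < δ implies |(5t^3 - t^2 - 6t + 3) − 283| < ε.
(5t^3 - t^2 - 6t + 3) − 283 = 5t^3 - t^2 - 6t - 280 = (t − 4)(5t^2 + 19t + 70).
So |(5t^3 - t^2 - 6t + 3) − 283| = |t − 4|·|5t^2 + 19t + 70|.
Assume first that |t − 4| < 1, so |t| < 5. Then |5t^2 + 19t + 70| ≤ 5·5^2 + 19·5 + 70 = 290.
Hence |(5t^3 - t^2 - 6t + 3) − 283| ≤ 290|t − 4| < ε provided |t − 4| < ε/290.
Choosing δ = min(1, ε/290) ensures both conditions, hence |(5t^3 - t^2 - 6t + 3) − 283| < ε.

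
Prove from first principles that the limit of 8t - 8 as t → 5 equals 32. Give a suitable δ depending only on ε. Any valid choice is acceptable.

Fix ε > 0. We need δ > 0 so that 0 < |t − 5| < δ implies |(8t - 8) − 32| < ε.
Since (8t - 8) − 32 = 8(t − 5), we have |(8t - 8) − 32| = 8|t − 5|.
So 8|t − 5| < ε exactly when |t − 5| < ε/8.
Take δ = ε/8. If 0 < |t − 5| < δ then |(8t - 8) − 32| = 8|t − 5| < 8·(ε/8) = ε.

δ = ε/8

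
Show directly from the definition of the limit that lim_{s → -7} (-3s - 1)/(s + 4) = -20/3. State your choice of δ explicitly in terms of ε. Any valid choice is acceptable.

δ = min(3/2, (9/22)ε)

Suppose ε > 0. We want δ > 0 with 0 < |s + 7| < δ ⇒ |(-3s - 1)/(s + 4) + 20/3| < ε.
Combining over a common denominator, (-3s - 1)/(s + 4) + 20/3 = [(-3s - 1)·(-3) − 20·(s + 4)] / [(-3)·(s + 4)] = -11(s + 7) / ((-3)(s + 4)).
So |(-3s - 1)/(s + 4) + 20/3| = 11|s + 7| / (3·|s + 4|).
Restrict δ ≤ 3/2. Then |s + 7| < 3/2 gives |s + 4| = |(s + 7) + (-3)| ≥ 3 − 3/2 = 3/2.
Hence |(-3s - 1)/(s + 4) + 20/3| < 11|s + 7|/(3·(3/2)) = (22/9)|s + 7|, which is < ε once |s + 7| < (9/22)ε.
Take δ = min(3/2, (9/22)ε). Then 0 < |s + 7| < δ forces both bounds, so |(-3s - 1)/(s + 4) + 20/3| < ε.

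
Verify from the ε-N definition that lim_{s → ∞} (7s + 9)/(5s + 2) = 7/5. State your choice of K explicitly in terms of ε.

Let ε > 0. We seek K > 0 such that s > K implies |(7s + 9)/(5s + 2) − (7/5)| < ε.
(7s + 9)/(5s + 2) − (7/5) = (5(7s + 9) − 7(5s + 2)) / (5(5s + 2)) = 31/(5(5s + 2)).
For s > 0 we have 5s + 2 > 5s, so |(7s + 9)/(5s + 2) − (7/5)| = 31/(5(5s + 2)) < 31/(5·5s) = (31/25)/s.
Thus |(7s + 9)/(5s + 2) − (7/5)| < ε whenever s > (31/25)/ε.
Take K = (31/25)/ε. If s > K then |(7s + 9)/(5s + 2) − (7/5)| < (31/25)/s < ε.

K = (31/25)/ε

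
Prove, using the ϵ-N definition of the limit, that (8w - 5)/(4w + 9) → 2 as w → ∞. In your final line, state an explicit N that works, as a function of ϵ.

N = (23/4)/ϵ

Let ϵ > 0 be given. We seek N > 0 such that w > N implies |(8w - 5)/(4w + 9) − 2| < ϵ.
(8w - 5)/(4w + 9) − 2 = (4(8w - 5) − 8(4w + 9)) / (4(4w + 9)) = -92/(4(4w + 9)).
For w > 0 we have 4w + 9 > 4w, so |(8w - 5)/(4w + 9) − 2| = 92/(4(4w + 9)) < 92/(4·4w) = (23/4)/w.
Thus |(8w - 5)/(4w + 9) − 2| < ϵ whenever w > (23/4)/ϵ.
Take N = (23/4)/ϵ. If w > N then |(8w - 5)/(4w + 9) − 2| < (23/4)/w < ϵ.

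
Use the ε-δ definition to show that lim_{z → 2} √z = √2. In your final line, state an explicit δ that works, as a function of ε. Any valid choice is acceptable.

δ = min(2, √2·ε)

Fix ε > 0. We want δ > 0 such that 0 < |z − 2| < δ implies |√z − √2| < ε.
Multiplying by the conjugate, |√z − √2| = |z − 2|/(√z + √2).
Restrict δ ≤ 2 so that |z − 2| < 2 forces z > 0, and then √z + √2 > √2.
Hence |√z − √2| < |z − 2|/√2, which is < ε once |z − 2| < √2·ε.
Take δ = min(2, √2·ε). If 0 < |z − 2| < δ then z > 0 and |√z − √2| < |z − 2|/√2 < ε.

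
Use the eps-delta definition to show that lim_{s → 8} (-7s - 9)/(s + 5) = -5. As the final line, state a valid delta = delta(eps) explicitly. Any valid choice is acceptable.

delta = min(13/2, (13/4)eps)

Fix eps > 0. We want delta > 0 with 0 < |s − 8| < delta ⇒ |(-7s - 9)/(s + 5) + 5| < eps.
Combining over a common denominator, (-7s - 9)/(s + 5) + 5 = [(-7s - 9)·13 − (-65)·(s + 5)] / [13·(s + 5)] = -26(s − 8) / (13(s + 5)).
So |(-7s - 9)/(s + 5) + 5| = 26|s − 8| / (13·|s + 5|).
Restrict delta ≤ 13/2. Then |s − 8| < 13/2 gives |s + 5| = |(s − 8) + 13| ≥ 13 − 13/2 = 13/2.
Hence |(-7s - 9)/(s + 5) + 5| < 26|s − 8|/(13·(13/2)) = (4/13)|s − 8|, which is < eps once |s − 8| < (13/4)eps.
Take delta = min(13/2, (13/4)eps). Then 0 < |s − 8| < delta forces both bounds, so |(-7s - 9)/(s + 5) + 5| < eps.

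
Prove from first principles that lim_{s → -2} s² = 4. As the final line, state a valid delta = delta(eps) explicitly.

Let eps > 0. We seek delta > 0 with 0 < |s + 2| < delta ⇒ |s² − 4| < eps.
Factor: s² − 4 = (s + 2)(s - 2), so |s² − 4| = |s + 2|·|s - 2|.
Impose delta ≤ 1 so that |s| < 3; then |s - 2| ≤ 5.
Hence |s² − 4| ≤ 5|s + 2|, which is < eps once |s + 2| < eps/5.
Take delta = min(1, eps/5). If 0 < |s + 2| < delta then both bounds hold and |s² − 4| ≤ 5|s + 2| < 5·(eps/5) = eps.

delta = min(1, eps/5)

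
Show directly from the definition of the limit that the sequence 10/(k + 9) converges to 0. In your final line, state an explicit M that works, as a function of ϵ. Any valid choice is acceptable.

M = 10/ϵ

Let ϵ > 0 be given. For k ≥ 1, |10/(k + 9) − 0| = 10/(k + 9) ≤ 10/k.
We need 10/k < ϵ, i.e. k > 10/ϵ.
Take M = 10/ϵ. If k > M then |10/(k + 9)| ≤ 10/k < ϵ.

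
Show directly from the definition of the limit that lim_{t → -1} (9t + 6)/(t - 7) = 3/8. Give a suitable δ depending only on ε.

Let ε > 0 be given. We want δ > 0 with 0 < |t + 1| < δ ⇒ |(9t + 6)/(t - 7) − (3/8)| < ε.
Combining over a common denominator, (9t + 6)/(t - 7) − (3/8) = [(9t + 6)·(-8) − (-3)·(t - 7)] / [(-8)·(t - 7)] = -69(t + 1) / ((-8)(t - 7)).
So |(9t + 6)/(t - 7) − (3/8)| = 69|t + 1| / (8·|t − 7|).
Restrict δ ≤ 4. Then |t + 1| < 4 gives |t − 7| = |(t + 1) + (-8)| ≥ 8 − 4 = 4.
Hence |(9t + 6)/(t - 7) − (3/8)| < 69|t + 1|/(8·4) = (69/32)|t + 1|, which is < ε once |t + 1| < (32/69)ε.
Take δ = min(4, (32/69)ε). Then 0 < |t + 1| < δ forces both bounds, so |(9t + 6)/(t - 7) − (3/8)| < ε.

δ = min(4, (32/69)ε)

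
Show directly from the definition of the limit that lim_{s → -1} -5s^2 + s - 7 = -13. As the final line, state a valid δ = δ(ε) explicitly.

δ = min(1, ε/16)

Let ε > 0. We want δ > 0 such that 0 < |s + 1| < δ implies |(-5s^2 + s - 7) + 13| < ε.
(-5s^2 + s - 7) + 13 = -5s^2 + s + 6 = (s + 1)(-5s + 6).
So |(-5s^2 + s - 7) + 13| = |s + 1|·|-5s + 6|.
Assume first that |s + 1| < 1, so |s| < 2. Then |-5s + 6| ≤ 5·2 + 6 = 16.
Hence |(-5s^2 + s - 7) + 13| ≤ 16|s + 1| < ε provided |s + 1| < ε/16.
Take δ = min(1, ε/16). Then 0 < |s + 1| < δ gives both |s + 1| < 1 and |s + 1| < ε/16, so |(-5s^2 + s - 7) + 13| < ε.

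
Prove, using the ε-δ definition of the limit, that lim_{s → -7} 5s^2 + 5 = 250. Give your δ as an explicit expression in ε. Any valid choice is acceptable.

Fix ε > 0. We want δ > 0 such that 0 < |s + 7| < δ implies |(5s^2 + 5) − 250| < ε.
(5s^2 + 5) − 250 = 5s^2 - 245 = (s + 7)(5s - 35).
So |(5s^2 + 5) − 250| = |s + 7|·|5s - 35|.
Require δ ≤ 2. Then |s + 7| < 2 gives |s| < 9, and by the triangle inequality |5s - 35| ≤ 5·9 + 35 = 80.
Hence |(5s^2 + 5) − 250| ≤ 80|s + 7| < ε provided |s + 7| < ε/80.
Choosing δ = min(2, ε/80) ensures both conditions, hence |(5s^2 + 5) − 250| < ε.

δ = min(2, ε/80)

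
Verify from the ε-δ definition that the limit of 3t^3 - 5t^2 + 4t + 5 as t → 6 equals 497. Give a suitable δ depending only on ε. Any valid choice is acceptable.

δ = min(2, ε/378)

Suppose ε > 0. We want δ > 0 such that 0 < |t − 6| < δ implies |(3t^3 - 5t^2 + 4t + 5) − 497| < ε.
(3t^3 - 5t^2 + 4t + 5) − 497 = 3t^3 - 5t^2 + 4t - 492 = (t − 6)(3t^2 + 13t + 82).
So |(3t^3 - 5t^2 + 4t + 5) − 497| = |t − 6|·|3t^2 + 13t + 82|.
Require δ ≤ 2. Then |t − 6| < 2 gives |t| < 8, and by the triangle inequality |3t^2 + 13t + 82| ≤ 3·8^2 + 13·8 + 82 = 378.
Hence |(3t^3 - 5t^2 + 4t + 5) − 497| ≤ 378|t − 6| < ε provided |t − 6| < ε/378.
Take δ = min(2, ε/378). Then 0 < |t − 6| < δ gives both |t − 6| < 2 and |t − 6| < ε/378, so |(3t^3 - 5t^2 + 4t + 5) − 497| < ε.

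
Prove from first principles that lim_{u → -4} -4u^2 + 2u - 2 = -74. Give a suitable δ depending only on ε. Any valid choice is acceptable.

δ = min(1, ε/38)

Suppose ε > 0. We want δ > 0 such that 0 < |u + 4| < δ implies |(-4u^2 + 2u - 2) + 74| < ε.
(-4u^2 + 2u - 2) + 74 = -4u^2 + 2u + 72 = (u + 4)(-4u + 18).
So |(-4u^2 + 2u - 2) + 74| = |u + 4|·|-4u + 18|.
Assume first that |u + 4| < 1, so |u| < 5. Then |-4u + 18| ≤ 4·5 + 18 = 38.
Hence |(-4u^2 + 2u - 2) + 74| ≤ 38|u + 4| < ε provided |u + 4| < ε/38.
Choosing δ = min(1, ε/38) ensures both conditions, hence |(-4u^2 + 2u - 2) + 74| < ε.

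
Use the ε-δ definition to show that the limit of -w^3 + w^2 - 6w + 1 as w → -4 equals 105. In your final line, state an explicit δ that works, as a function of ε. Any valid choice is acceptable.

δ = min(1, ε/76)

Suppose ε > 0. We want δ > 0 such that 0 < |w + 4| < δ implies |(-w^3 + w^2 - 6w + 1) − 105| < ε.
(-w^3 + w^2 - 6w + 1) − 105 = -w^3 + w^2 - 6w - 104 = (w + 4)(-w^2 + 5w - 26).
So |(-w^3 + w^2 - 6w + 1) − 105| = |w + 4|·|-w^2 + 5w - 26|.
Assume first that |w + 4| < 1, so |w| < 5. Then |-w^2 + 5w - 26| ≤ 5^2 + 5·5 + 26 = 76.
Hence |(-w^3 + w^2 - 6w + 1) − 105| ≤ 76|w + 4| < ε provided |w + 4| < ε/76.
Take δ = min(1, ε/76). Then 0 < |w + 4| < δ gives both |w + 4| < 1 and |w + 4| < ε/76, so |(-w^3 + w^2 - 6w + 1) − 105| < ε.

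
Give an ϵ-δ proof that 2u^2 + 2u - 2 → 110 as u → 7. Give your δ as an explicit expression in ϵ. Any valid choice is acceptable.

Suppose ϵ > 0. We want δ > 0 such that 0 < |u − 7| < δ implies |(2u^2 + 2u - 2) − 110| < ϵ.
(2u^2 + 2u - 2) − 110 = 2u^2 + 2u - 112 = (u − 7)(2u + 16).
So |(2u^2 + 2u - 2) − 110| = |u − 7|·|2u + 16|.
Assume first that |u − 7| < 1, so |u| < 8. Then |2u + 16| ≤ 2·8 + 16 = 32.
Hence |(2u^2 + 2u - 2) − 110| ≤ 32|u − 7| < ϵ provided |u − 7| < ϵ/32.
Choosing δ = min(1, ϵ/32) ensures both conditions, hence |(2u^2 + 2u - 2) − 110| < ϵ.

δ = min(1, ϵ/32)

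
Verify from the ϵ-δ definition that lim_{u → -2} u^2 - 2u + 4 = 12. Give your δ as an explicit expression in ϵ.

δ = min(2, ϵ/8)

Let ϵ > 0 be given. We want δ > 0 such that 0 < |u + 2| < δ implies |(u^2 - 2u + 4) − 12| < ϵ.
(u^2 - 2u + 4) − 12 = u^2 - 2u - 8 = (u + 2)(u - 4).
So |(u^2 - 2u + 4) − 12| = |u + 2|·|u - 4|.
Assume first that |u + 2| < 2, so |u| < 4. Then |u - 4| ≤ 4 + 4 = 8.
Hence |(u^2 - 2u + 4) − 12| ≤ 8|u + 2| < ϵ provided |u + 2| < ϵ/8.
Choosing δ = min(2, ϵ/8) ensures both conditions, hence |(u^2 - 2u + 4) − 12| < ϵ.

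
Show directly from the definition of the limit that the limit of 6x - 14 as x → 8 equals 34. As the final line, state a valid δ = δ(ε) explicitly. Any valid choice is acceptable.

δ = ε/6

Let ε > 0 be given. We need δ > 0 so that 0 < |x − 8| < δ implies |(6x - 14) − 34| < ε.
|(6x - 14) − 34| = |6x - 48| = 6|x − 8|.
So 6|x − 8| < ε exactly when |x − 8| < ε/6.
Take δ = ε/6. If 0 < |x − 8| < δ then |(6x - 14) − 34| = 6|x − 8| < 6·(ε/6) = ε.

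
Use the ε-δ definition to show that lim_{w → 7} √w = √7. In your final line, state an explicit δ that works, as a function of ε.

δ = min(7, √7·ε)

Let ε > 0 be given. We want δ > 0 such that 0 < |w − 7| < δ implies |√w − √7| < ε.
Multiplying by the conjugate, |√w − √7| = |w − 7|/(√w + √7).
Restrict δ ≤ 7 so that |w − 7| < 7 forces w > 0, and then √w + √7 > √7.
Hence |√w − √7| < |w − 7|/√7, which is < ε once |w − 7| < √7·ε.
Take δ = min(7, √7·ε). If 0 < |w − 7| < δ then w > 0 and |√w − √7| < |w − 7|/√7 < ε.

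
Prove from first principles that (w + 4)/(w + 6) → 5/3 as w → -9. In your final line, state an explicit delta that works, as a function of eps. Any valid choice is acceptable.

Let eps > 0. We want delta > 0 with 0 < |w + 9| < delta ⇒ |(w + 4)/(w + 6) − (5/3)| < eps.
Combining over a common denominator, (w + 4)/(w + 6) − (5/3) = [(w + 4)·(-3) − (-5)·(w + 6)] / [(-3)·(w + 6)] = 2(w + 9) / ((-3)(w + 6)).
So |(w + 4)/(w + 6) − (5/3)| = 2|w + 9| / (3·|w + 6|).
Require delta ≤ 3/2, so |w + 6| ≥ |-3| − |w + 9| > 3 − 3/2 = 3/2.
Hence |(w + 4)/(w + 6) − (5/3)| < 2|w + 9|/(3·(3/2)) = (4/9)|w + 9|, which is < eps once |w + 9| < (9/4)eps.
Take delta = min(3/2, (9/4)eps). Then 0 < |w + 9| < delta forces both bounds, so |(w + 4)/(w + 6) − (5/3)| < eps.

delta = min(3/2, (9/4)eps)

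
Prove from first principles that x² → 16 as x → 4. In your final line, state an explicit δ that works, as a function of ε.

Let ε > 0. We seek δ > 0 with 0 < |x − 4| < δ ⇒ |x² − 16| < ε.
Factor: x² − 16 = (x − 4)(x + 4), so |x² − 16| = |x − 4|·|x + 4|.
Impose δ ≤ 1 so that |x| < 5; then |x + 4| ≤ 9.
Hence |x² − 16| ≤ 9|x − 4|, which is < ε once |x − 4| < ε/9.
Take δ = min(1, ε/9). If 0 < |x − 4| < δ then both bounds hold and |x² − 16| ≤ 9|x − 4| < 9·(ε/9) = ε.

δ = min(1, ε/9)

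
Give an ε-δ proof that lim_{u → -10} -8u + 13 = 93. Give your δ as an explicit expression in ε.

Suppose ε > 0. We need δ > 0 so that 0 < |u + 10| < δ implies |(-8u + 13) − 93| < ε.
Since (-8u + 13) − 93 = -8(u + 10), we have |(-8u + 13) − 93| = 8|u + 10|.
Thus it suffices that |u + 10| < ε/8.
Choosing δ = ε/8 gives |(-8u + 13) − 93| = 8|u + 10| < ε whenever |u + 10| < δ.

δ = ε/8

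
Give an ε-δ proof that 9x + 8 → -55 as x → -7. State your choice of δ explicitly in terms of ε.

Let ε > 0 be given. We need δ > 0 so that 0 < |x + 7| < δ implies |(9x + 8) + 55| < ε.
|(9x + 8) + 55| = |9x + 63| = 9|x + 7|.
So 9|x + 7| < ε exactly when |x + 7| < ε/9.
Choosing δ = ε/9 gives |(9x + 8) + 55| = 9|x + 7| < ε whenever |x + 7| < δ.

δ = ε/9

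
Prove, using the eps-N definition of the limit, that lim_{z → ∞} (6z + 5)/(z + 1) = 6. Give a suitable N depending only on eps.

N = 1/eps

Let eps > 0 be given. We seek N > 0 such that z > N implies |(6z + 5)/(z + 1) − 6| < eps.
(6z + 5)/(z + 1) − 6 = ((6z + 5) − 6(z + 1)) / ((z + 1)) = -1/((z + 1)).
For z > 0 we have z + 1 > z, so |(6z + 5)/(z + 1) − 6| = 1/((z + 1)) < 1/(z) = 1/z.
Thus |(6z + 5)/(z + 1) − 6| < eps whenever z > 1/eps.
Take N = 1/eps. If z > N then |(6z + 5)/(z + 1) − 6| < 1/z < eps.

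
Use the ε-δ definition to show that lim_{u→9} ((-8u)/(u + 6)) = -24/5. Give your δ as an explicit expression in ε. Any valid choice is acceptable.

δ = min(15/2, (75/32)ε)

Suppose ε > 0. We want δ > 0 with 0 < |u − 9| < δ ⇒ |(-8u)/(u + 6) + 24/5| < ε.
Combining over a common denominator, (-8u)/(u + 6) + 24/5 = [(-8u)·15 − (-72)·(u + 6)] / [15·(u + 6)] = -48(u − 9) / (15(u + 6)).
So |(-8u)/(u + 6) + 24/5| = 48|u − 9| / (15·|u + 6|).
Restrict δ ≤ 15/2. Then |u − 9| < 15/2 gives |u + 6| = |(u − 9) + 15| ≥ 15 − 15/2 = 15/2.
Hence |(-8u)/(u + 6) + 24/5| < 48|u − 9|/(15·(15/2)) = (32/75)|u − 9|, which is < ε once |u − 9| < (75/32)ε.
Take δ = min(15/2, (75/32)ε). Then 0 < |u − 9| < δ forces both bounds, so |(-8u)/(u + 6) + 24/5| < ε.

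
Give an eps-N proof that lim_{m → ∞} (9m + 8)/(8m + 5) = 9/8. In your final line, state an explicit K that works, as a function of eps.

Let eps > 0 be given. For m ≥ 1, |(9m + 8)/(8m + 5) − (9/8)| = |19|/(8(8m + 5)) = 19/(8(8m + 5)).
Since 8m + 5 ≥ 8m for m ≥ 1, this is ≤ 19/(8·8m) = (19/64)/m.
So |(9m + 8)/(8m + 5) − (9/8)| < eps whenever m > (19/64)/eps.
Take K = (19/64)/eps. If m > K then |(9m + 8)/(8m + 5) − (9/8)| ≤ (19/64)/m < eps.

K = (19/64)/eps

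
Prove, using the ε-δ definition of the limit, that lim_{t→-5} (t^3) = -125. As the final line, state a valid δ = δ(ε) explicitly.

Let ε > 0. We seek δ > 0 with 0 < |t + 5| < δ ⇒ |t^3 + 125| < ε.
Factor: t^3 + 125 = (t + 5)(t^2 - 5t + 25), so |t^3 + 125| = |t + 5|·|t^2 - 5t + 25|.
Impose δ ≤ 1 so that |t| < 6; then |t^2 - 5t + 25| ≤ 91.
Hence |t^3 + 125| ≤ 91|t + 5|, which is < ε once |t + 5| < ε/91.
Take δ = min(1, ε/91). If 0 < |t + 5| < δ then both bounds hold and |t^3 + 125| ≤ 91|t + 5| < 91·(ε/91) = ε.

δ = min(1, ε/91)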